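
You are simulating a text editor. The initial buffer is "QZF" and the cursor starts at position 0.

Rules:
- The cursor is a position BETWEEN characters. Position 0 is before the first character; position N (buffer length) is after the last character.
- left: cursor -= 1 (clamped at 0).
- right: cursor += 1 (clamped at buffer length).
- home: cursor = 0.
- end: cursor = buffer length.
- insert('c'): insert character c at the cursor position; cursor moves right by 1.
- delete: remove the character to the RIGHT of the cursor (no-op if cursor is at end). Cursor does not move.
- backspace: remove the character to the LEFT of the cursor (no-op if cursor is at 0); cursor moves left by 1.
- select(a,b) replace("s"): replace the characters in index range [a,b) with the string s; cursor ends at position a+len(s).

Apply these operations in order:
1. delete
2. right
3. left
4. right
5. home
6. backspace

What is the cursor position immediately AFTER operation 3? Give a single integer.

Answer: 0

Derivation:
After op 1 (delete): buf='ZF' cursor=0
After op 2 (right): buf='ZF' cursor=1
After op 3 (left): buf='ZF' cursor=0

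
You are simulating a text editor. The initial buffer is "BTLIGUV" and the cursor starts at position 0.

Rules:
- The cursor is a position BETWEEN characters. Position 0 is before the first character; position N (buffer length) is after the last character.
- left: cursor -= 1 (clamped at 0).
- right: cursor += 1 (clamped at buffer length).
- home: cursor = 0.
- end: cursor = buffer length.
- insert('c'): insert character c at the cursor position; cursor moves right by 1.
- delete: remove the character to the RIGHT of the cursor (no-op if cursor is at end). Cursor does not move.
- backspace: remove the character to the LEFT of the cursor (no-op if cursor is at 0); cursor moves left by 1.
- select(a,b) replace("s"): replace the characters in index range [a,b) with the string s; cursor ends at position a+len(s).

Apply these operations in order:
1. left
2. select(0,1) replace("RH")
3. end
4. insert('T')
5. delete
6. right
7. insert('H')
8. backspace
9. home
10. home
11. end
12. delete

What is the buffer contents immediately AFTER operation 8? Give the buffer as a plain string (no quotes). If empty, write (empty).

After op 1 (left): buf='BTLIGUV' cursor=0
After op 2 (select(0,1) replace("RH")): buf='RHTLIGUV' cursor=2
After op 3 (end): buf='RHTLIGUV' cursor=8
After op 4 (insert('T')): buf='RHTLIGUVT' cursor=9
After op 5 (delete): buf='RHTLIGUVT' cursor=9
After op 6 (right): buf='RHTLIGUVT' cursor=9
After op 7 (insert('H')): buf='RHTLIGUVTH' cursor=10
After op 8 (backspace): buf='RHTLIGUVT' cursor=9

Answer: RHTLIGUVT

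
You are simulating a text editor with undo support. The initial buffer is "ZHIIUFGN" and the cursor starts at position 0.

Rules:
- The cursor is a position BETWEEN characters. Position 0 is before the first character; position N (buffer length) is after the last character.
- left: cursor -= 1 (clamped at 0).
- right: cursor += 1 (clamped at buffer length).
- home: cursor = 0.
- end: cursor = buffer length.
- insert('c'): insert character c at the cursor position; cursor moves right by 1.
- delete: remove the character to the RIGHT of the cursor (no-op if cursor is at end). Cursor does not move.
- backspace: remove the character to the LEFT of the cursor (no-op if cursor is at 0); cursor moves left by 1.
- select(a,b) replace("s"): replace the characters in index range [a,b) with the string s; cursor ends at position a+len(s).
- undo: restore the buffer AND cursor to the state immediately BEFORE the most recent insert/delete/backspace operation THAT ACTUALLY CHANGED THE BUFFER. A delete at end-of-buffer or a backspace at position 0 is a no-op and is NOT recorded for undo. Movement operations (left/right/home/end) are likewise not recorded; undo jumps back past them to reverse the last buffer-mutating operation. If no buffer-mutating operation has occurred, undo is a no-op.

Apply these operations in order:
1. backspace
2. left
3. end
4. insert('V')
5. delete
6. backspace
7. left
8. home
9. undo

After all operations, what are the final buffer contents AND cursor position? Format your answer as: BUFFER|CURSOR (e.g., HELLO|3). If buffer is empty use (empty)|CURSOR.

After op 1 (backspace): buf='ZHIIUFGN' cursor=0
After op 2 (left): buf='ZHIIUFGN' cursor=0
After op 3 (end): buf='ZHIIUFGN' cursor=8
After op 4 (insert('V')): buf='ZHIIUFGNV' cursor=9
After op 5 (delete): buf='ZHIIUFGNV' cursor=9
After op 6 (backspace): buf='ZHIIUFGN' cursor=8
After op 7 (left): buf='ZHIIUFGN' cursor=7
After op 8 (home): buf='ZHIIUFGN' cursor=0
After op 9 (undo): buf='ZHIIUFGNV' cursor=9

Answer: ZHIIUFGNV|9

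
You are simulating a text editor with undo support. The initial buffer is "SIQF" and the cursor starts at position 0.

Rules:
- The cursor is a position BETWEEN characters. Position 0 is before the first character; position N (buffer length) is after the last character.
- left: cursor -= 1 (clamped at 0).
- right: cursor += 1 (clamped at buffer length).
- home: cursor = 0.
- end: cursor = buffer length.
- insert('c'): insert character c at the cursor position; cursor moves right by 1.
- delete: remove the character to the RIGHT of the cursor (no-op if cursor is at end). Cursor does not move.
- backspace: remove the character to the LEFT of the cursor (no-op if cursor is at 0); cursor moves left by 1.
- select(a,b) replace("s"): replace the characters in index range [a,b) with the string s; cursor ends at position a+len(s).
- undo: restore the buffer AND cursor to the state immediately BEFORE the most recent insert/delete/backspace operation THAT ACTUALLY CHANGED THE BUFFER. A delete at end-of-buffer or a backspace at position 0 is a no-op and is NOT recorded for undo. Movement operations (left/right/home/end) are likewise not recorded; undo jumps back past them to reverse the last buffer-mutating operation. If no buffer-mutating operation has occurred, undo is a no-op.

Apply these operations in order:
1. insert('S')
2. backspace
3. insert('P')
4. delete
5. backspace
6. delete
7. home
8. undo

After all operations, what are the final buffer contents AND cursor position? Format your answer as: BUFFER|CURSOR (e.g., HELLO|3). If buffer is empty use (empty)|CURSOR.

After op 1 (insert('S')): buf='SSIQF' cursor=1
After op 2 (backspace): buf='SIQF' cursor=0
After op 3 (insert('P')): buf='PSIQF' cursor=1
After op 4 (delete): buf='PIQF' cursor=1
After op 5 (backspace): buf='IQF' cursor=0
After op 6 (delete): buf='QF' cursor=0
After op 7 (home): buf='QF' cursor=0
After op 8 (undo): buf='IQF' cursor=0

Answer: IQF|0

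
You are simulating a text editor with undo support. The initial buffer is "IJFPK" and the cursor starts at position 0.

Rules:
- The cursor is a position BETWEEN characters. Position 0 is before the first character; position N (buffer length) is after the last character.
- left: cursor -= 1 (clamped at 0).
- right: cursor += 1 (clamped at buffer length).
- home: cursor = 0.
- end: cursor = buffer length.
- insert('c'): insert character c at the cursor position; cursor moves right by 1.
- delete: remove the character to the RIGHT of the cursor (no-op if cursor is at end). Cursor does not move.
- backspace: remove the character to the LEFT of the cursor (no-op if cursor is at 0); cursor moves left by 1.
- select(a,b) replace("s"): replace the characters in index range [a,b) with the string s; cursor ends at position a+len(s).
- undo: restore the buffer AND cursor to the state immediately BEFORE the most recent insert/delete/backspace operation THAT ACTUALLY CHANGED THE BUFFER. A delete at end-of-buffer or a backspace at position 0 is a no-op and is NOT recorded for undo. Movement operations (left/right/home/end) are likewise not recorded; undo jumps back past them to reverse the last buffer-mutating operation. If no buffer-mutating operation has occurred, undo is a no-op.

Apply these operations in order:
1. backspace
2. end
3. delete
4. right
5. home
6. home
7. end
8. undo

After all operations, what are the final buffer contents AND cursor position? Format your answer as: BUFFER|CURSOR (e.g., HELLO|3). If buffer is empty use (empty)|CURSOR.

After op 1 (backspace): buf='IJFPK' cursor=0
After op 2 (end): buf='IJFPK' cursor=5
After op 3 (delete): buf='IJFPK' cursor=5
After op 4 (right): buf='IJFPK' cursor=5
After op 5 (home): buf='IJFPK' cursor=0
After op 6 (home): buf='IJFPK' cursor=0
After op 7 (end): buf='IJFPK' cursor=5
After op 8 (undo): buf='IJFPK' cursor=5

Answer: IJFPK|5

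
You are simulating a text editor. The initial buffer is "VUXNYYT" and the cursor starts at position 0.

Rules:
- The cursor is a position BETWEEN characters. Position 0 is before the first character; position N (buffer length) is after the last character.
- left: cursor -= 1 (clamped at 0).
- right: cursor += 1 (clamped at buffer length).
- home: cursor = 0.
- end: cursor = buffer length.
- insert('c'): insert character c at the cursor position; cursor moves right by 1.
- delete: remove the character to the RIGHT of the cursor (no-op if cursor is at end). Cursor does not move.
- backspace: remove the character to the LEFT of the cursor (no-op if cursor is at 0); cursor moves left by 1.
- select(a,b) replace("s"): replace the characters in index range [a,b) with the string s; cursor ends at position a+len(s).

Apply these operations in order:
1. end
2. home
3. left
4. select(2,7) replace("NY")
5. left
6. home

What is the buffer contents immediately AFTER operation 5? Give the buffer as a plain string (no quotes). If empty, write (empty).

Answer: VUNY

Derivation:
After op 1 (end): buf='VUXNYYT' cursor=7
After op 2 (home): buf='VUXNYYT' cursor=0
After op 3 (left): buf='VUXNYYT' cursor=0
After op 4 (select(2,7) replace("NY")): buf='VUNY' cursor=4
After op 5 (left): buf='VUNY' cursor=3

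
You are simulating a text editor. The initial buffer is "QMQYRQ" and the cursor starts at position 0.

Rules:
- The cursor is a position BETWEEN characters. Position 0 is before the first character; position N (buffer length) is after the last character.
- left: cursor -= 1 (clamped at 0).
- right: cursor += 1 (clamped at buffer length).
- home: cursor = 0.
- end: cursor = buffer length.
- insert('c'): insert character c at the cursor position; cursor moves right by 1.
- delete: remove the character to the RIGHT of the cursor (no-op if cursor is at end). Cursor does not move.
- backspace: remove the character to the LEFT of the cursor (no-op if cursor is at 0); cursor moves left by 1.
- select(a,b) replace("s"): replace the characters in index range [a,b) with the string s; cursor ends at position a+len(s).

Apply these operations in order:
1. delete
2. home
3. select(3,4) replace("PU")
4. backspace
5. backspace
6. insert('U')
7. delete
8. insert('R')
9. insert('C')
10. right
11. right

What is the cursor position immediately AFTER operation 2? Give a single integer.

After op 1 (delete): buf='MQYRQ' cursor=0
After op 2 (home): buf='MQYRQ' cursor=0

Answer: 0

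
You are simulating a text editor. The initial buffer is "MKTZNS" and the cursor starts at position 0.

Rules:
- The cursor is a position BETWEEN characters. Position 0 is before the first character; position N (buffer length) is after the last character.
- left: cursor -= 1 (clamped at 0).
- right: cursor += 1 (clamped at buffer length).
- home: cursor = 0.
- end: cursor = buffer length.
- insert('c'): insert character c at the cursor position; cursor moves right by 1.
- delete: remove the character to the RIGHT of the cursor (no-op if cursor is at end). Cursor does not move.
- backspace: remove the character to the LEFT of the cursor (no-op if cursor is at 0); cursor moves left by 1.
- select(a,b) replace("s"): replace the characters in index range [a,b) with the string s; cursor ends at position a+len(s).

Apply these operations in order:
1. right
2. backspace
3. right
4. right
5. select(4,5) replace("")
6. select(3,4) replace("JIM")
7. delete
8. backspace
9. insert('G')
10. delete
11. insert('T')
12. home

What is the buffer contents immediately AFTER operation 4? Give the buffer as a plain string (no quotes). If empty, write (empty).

Answer: KTZNS

Derivation:
After op 1 (right): buf='MKTZNS' cursor=1
After op 2 (backspace): buf='KTZNS' cursor=0
After op 3 (right): buf='KTZNS' cursor=1
After op 4 (right): buf='KTZNS' cursor=2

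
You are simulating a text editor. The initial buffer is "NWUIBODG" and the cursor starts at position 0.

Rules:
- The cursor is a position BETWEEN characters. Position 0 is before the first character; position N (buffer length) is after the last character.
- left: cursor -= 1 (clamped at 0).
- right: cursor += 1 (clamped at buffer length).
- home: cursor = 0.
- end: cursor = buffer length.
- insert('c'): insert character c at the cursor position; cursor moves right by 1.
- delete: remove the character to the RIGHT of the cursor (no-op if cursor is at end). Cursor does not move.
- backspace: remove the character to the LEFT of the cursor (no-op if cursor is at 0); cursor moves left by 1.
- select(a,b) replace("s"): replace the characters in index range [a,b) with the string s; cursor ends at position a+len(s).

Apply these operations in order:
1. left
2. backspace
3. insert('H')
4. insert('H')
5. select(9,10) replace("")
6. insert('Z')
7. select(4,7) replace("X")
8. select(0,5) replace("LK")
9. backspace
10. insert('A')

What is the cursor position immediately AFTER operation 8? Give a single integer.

After op 1 (left): buf='NWUIBODG' cursor=0
After op 2 (backspace): buf='NWUIBODG' cursor=0
After op 3 (insert('H')): buf='HNWUIBODG' cursor=1
After op 4 (insert('H')): buf='HHNWUIBODG' cursor=2
After op 5 (select(9,10) replace("")): buf='HHNWUIBOD' cursor=9
After op 6 (insert('Z')): buf='HHNWUIBODZ' cursor=10
After op 7 (select(4,7) replace("X")): buf='HHNWXODZ' cursor=5
After op 8 (select(0,5) replace("LK")): buf='LKODZ' cursor=2

Answer: 2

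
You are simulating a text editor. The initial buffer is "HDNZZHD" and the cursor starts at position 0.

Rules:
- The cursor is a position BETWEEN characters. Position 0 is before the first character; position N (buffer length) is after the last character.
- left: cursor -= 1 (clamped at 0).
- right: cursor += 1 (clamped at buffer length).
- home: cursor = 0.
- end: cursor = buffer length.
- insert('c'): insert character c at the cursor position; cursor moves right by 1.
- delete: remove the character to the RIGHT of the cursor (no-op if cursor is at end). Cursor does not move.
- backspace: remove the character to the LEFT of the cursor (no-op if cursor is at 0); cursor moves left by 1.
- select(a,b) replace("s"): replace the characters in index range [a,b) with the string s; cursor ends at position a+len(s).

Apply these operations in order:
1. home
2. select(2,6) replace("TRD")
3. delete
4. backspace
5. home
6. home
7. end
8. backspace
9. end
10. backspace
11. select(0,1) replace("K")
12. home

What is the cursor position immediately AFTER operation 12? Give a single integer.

Answer: 0

Derivation:
After op 1 (home): buf='HDNZZHD' cursor=0
After op 2 (select(2,6) replace("TRD")): buf='HDTRDD' cursor=5
After op 3 (delete): buf='HDTRD' cursor=5
After op 4 (backspace): buf='HDTR' cursor=4
After op 5 (home): buf='HDTR' cursor=0
After op 6 (home): buf='HDTR' cursor=0
After op 7 (end): buf='HDTR' cursor=4
After op 8 (backspace): buf='HDT' cursor=3
After op 9 (end): buf='HDT' cursor=3
After op 10 (backspace): buf='HD' cursor=2
After op 11 (select(0,1) replace("K")): buf='KD' cursor=1
After op 12 (home): buf='KD' cursor=0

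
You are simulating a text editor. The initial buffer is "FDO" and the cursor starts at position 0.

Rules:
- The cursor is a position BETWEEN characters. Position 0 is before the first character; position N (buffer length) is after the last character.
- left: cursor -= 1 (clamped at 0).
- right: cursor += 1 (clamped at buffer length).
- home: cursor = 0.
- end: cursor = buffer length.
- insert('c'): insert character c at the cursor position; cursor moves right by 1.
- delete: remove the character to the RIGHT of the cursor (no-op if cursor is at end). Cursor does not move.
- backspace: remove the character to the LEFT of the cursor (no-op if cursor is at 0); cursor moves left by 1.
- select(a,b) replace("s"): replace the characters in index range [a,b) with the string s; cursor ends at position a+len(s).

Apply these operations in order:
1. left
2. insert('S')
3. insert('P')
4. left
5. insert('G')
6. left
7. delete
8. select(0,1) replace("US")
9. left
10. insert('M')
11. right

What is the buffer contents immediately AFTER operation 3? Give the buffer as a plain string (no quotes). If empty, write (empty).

After op 1 (left): buf='FDO' cursor=0
After op 2 (insert('S')): buf='SFDO' cursor=1
After op 3 (insert('P')): buf='SPFDO' cursor=2

Answer: SPFDO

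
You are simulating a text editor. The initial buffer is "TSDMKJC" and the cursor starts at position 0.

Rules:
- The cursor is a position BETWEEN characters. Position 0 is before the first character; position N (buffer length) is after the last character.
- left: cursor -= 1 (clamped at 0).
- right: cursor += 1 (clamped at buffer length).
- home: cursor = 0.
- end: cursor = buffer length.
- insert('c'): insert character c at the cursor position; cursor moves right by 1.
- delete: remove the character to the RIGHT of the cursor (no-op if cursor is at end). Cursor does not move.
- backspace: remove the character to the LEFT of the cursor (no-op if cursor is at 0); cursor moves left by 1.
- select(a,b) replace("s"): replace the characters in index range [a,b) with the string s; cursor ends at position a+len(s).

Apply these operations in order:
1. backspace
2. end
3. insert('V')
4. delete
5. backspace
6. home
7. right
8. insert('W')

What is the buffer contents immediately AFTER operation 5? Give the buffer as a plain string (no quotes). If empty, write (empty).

After op 1 (backspace): buf='TSDMKJC' cursor=0
After op 2 (end): buf='TSDMKJC' cursor=7
After op 3 (insert('V')): buf='TSDMKJCV' cursor=8
After op 4 (delete): buf='TSDMKJCV' cursor=8
After op 5 (backspace): buf='TSDMKJC' cursor=7

Answer: TSDMKJC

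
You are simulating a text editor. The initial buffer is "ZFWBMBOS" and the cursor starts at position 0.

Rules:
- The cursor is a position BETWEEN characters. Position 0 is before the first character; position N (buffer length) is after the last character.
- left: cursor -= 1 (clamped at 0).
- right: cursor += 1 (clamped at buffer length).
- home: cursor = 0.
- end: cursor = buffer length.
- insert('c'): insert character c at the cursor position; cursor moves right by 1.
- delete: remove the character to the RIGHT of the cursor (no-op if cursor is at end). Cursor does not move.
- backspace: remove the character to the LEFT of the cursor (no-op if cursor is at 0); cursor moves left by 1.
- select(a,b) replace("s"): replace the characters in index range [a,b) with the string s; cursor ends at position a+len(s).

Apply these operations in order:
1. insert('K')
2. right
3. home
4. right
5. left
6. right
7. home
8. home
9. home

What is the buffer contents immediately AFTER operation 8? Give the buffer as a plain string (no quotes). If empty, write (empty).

Answer: KZFWBMBOS

Derivation:
After op 1 (insert('K')): buf='KZFWBMBOS' cursor=1
After op 2 (right): buf='KZFWBMBOS' cursor=2
After op 3 (home): buf='KZFWBMBOS' cursor=0
After op 4 (right): buf='KZFWBMBOS' cursor=1
After op 5 (left): buf='KZFWBMBOS' cursor=0
After op 6 (right): buf='KZFWBMBOS' cursor=1
After op 7 (home): buf='KZFWBMBOS' cursor=0
After op 8 (home): buf='KZFWBMBOS' cursor=0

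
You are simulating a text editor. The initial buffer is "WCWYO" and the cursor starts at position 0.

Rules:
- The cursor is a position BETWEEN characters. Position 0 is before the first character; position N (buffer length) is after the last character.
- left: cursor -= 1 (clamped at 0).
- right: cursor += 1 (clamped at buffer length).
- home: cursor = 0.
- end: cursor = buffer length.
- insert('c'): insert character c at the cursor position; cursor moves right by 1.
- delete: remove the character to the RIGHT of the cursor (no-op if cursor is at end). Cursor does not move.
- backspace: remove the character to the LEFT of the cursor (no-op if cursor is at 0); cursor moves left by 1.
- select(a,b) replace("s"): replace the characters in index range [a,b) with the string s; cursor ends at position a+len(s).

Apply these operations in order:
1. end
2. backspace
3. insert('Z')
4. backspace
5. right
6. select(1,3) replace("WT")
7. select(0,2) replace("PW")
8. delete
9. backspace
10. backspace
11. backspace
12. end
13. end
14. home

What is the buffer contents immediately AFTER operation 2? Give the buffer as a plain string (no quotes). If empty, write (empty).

Answer: WCWY

Derivation:
After op 1 (end): buf='WCWYO' cursor=5
After op 2 (backspace): buf='WCWY' cursor=4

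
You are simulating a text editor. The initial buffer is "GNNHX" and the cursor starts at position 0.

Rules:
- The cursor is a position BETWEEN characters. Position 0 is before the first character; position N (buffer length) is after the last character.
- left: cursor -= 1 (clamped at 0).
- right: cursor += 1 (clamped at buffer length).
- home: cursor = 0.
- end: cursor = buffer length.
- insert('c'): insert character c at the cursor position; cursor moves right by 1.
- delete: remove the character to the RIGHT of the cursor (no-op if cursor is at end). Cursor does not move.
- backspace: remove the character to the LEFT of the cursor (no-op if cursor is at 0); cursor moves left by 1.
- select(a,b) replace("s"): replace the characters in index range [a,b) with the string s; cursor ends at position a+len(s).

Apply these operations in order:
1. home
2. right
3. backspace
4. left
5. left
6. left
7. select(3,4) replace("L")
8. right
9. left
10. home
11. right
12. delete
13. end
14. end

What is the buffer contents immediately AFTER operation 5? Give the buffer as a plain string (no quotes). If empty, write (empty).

After op 1 (home): buf='GNNHX' cursor=0
After op 2 (right): buf='GNNHX' cursor=1
After op 3 (backspace): buf='NNHX' cursor=0
After op 4 (left): buf='NNHX' cursor=0
After op 5 (left): buf='NNHX' cursor=0

Answer: NNHX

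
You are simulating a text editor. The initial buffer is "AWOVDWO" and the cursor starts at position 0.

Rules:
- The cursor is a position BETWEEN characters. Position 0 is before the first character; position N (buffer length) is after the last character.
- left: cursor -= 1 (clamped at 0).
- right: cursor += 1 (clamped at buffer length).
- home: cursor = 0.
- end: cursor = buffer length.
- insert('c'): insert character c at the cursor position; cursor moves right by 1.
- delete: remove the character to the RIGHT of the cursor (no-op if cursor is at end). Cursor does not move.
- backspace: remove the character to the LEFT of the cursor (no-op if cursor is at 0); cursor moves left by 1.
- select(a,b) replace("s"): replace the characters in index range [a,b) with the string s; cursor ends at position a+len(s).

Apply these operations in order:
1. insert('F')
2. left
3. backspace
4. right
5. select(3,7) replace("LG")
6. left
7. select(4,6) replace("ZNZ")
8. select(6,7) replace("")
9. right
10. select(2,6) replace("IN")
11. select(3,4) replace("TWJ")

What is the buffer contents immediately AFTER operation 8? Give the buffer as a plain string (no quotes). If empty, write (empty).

Answer: FAWLZN

Derivation:
After op 1 (insert('F')): buf='FAWOVDWO' cursor=1
After op 2 (left): buf='FAWOVDWO' cursor=0
After op 3 (backspace): buf='FAWOVDWO' cursor=0
After op 4 (right): buf='FAWOVDWO' cursor=1
After op 5 (select(3,7) replace("LG")): buf='FAWLGO' cursor=5
After op 6 (left): buf='FAWLGO' cursor=4
After op 7 (select(4,6) replace("ZNZ")): buf='FAWLZNZ' cursor=7
After op 8 (select(6,7) replace("")): buf='FAWLZN' cursor=6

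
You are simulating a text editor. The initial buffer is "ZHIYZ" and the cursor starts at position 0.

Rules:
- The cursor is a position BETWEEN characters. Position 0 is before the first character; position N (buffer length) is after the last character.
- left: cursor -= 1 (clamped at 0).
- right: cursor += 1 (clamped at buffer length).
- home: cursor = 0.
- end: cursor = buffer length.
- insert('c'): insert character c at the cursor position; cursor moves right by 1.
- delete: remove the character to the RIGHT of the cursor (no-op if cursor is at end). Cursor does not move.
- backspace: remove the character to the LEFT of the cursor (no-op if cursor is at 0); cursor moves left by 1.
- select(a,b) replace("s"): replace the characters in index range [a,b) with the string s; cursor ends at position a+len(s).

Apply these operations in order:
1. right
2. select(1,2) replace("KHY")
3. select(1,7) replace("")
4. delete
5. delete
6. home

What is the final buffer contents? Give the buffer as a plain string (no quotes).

Answer: Z

Derivation:
After op 1 (right): buf='ZHIYZ' cursor=1
After op 2 (select(1,2) replace("KHY")): buf='ZKHYIYZ' cursor=4
After op 3 (select(1,7) replace("")): buf='Z' cursor=1
After op 4 (delete): buf='Z' cursor=1
After op 5 (delete): buf='Z' cursor=1
After op 6 (home): buf='Z' cursor=0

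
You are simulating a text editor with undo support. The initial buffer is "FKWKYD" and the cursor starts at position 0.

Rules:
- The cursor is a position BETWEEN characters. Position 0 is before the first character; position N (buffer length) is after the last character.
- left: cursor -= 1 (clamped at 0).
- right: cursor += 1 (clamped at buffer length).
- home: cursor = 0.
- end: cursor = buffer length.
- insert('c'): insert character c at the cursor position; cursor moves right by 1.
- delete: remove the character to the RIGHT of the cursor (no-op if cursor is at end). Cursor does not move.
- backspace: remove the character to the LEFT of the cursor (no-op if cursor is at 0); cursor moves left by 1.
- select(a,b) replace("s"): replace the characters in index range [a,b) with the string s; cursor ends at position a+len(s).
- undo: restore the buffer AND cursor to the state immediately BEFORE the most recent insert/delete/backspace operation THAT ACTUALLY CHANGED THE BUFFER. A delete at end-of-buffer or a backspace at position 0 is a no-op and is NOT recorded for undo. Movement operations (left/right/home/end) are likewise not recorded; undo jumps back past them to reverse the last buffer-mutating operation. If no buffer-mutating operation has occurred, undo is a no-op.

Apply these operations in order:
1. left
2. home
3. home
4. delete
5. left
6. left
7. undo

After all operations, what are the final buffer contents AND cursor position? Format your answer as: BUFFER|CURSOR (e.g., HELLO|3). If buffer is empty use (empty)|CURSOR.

Answer: FKWKYD|0

Derivation:
After op 1 (left): buf='FKWKYD' cursor=0
After op 2 (home): buf='FKWKYD' cursor=0
After op 3 (home): buf='FKWKYD' cursor=0
After op 4 (delete): buf='KWKYD' cursor=0
After op 5 (left): buf='KWKYD' cursor=0
After op 6 (left): buf='KWKYD' cursor=0
After op 7 (undo): buf='FKWKYD' cursor=0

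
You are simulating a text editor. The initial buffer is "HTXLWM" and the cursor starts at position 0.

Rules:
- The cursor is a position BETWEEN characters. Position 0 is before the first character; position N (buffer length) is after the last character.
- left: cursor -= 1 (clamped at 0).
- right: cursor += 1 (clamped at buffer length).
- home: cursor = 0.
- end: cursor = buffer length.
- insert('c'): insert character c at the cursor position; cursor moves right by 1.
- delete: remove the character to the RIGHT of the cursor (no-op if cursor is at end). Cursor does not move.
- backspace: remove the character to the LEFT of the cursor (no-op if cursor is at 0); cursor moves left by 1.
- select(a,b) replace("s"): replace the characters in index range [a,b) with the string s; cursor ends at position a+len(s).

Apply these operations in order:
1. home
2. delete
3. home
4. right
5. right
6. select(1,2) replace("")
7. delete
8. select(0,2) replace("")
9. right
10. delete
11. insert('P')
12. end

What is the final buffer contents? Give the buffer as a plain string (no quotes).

Answer: MP

Derivation:
After op 1 (home): buf='HTXLWM' cursor=0
After op 2 (delete): buf='TXLWM' cursor=0
After op 3 (home): buf='TXLWM' cursor=0
After op 4 (right): buf='TXLWM' cursor=1
After op 5 (right): buf='TXLWM' cursor=2
After op 6 (select(1,2) replace("")): buf='TLWM' cursor=1
After op 7 (delete): buf='TWM' cursor=1
After op 8 (select(0,2) replace("")): buf='M' cursor=0
After op 9 (right): buf='M' cursor=1
After op 10 (delete): buf='M' cursor=1
After op 11 (insert('P')): buf='MP' cursor=2
After op 12 (end): buf='MP' cursor=2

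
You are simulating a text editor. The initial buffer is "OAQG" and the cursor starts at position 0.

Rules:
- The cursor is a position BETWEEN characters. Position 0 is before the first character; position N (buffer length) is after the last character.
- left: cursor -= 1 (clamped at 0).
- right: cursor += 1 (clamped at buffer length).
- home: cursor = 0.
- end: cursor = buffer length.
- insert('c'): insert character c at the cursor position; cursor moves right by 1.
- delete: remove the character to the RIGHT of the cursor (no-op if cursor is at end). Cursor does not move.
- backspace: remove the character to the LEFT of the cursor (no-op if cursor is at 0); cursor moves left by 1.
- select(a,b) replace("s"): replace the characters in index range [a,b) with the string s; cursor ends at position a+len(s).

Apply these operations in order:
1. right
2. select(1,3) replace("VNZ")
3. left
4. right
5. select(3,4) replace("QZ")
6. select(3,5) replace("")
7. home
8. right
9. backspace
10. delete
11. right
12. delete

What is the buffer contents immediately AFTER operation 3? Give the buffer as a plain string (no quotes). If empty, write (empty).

Answer: OVNZG

Derivation:
After op 1 (right): buf='OAQG' cursor=1
After op 2 (select(1,3) replace("VNZ")): buf='OVNZG' cursor=4
After op 3 (left): buf='OVNZG' cursor=3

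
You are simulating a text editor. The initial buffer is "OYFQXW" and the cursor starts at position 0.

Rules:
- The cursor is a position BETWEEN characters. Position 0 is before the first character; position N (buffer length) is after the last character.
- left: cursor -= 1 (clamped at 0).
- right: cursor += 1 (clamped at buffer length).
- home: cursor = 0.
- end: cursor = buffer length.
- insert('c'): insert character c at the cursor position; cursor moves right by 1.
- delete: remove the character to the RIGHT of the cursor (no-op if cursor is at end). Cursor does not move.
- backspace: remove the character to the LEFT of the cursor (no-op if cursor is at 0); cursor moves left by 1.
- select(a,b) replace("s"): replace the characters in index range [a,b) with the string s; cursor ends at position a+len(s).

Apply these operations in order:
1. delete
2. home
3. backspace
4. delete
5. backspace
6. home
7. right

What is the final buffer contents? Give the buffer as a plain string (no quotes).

After op 1 (delete): buf='YFQXW' cursor=0
After op 2 (home): buf='YFQXW' cursor=0
After op 3 (backspace): buf='YFQXW' cursor=0
After op 4 (delete): buf='FQXW' cursor=0
After op 5 (backspace): buf='FQXW' cursor=0
After op 6 (home): buf='FQXW' cursor=0
After op 7 (right): buf='FQXW' cursor=1

Answer: FQXW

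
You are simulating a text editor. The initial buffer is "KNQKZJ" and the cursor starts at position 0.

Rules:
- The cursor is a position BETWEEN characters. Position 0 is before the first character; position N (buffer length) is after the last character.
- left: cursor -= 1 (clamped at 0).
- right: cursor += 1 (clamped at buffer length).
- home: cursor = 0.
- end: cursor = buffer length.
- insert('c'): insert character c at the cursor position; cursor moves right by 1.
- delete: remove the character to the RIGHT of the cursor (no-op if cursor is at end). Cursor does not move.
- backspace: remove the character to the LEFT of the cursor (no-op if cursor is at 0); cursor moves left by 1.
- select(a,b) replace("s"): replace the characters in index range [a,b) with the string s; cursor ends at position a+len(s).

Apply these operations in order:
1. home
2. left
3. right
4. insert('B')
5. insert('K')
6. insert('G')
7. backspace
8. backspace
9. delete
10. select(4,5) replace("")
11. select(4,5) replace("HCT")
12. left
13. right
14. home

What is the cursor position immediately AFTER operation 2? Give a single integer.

After op 1 (home): buf='KNQKZJ' cursor=0
After op 2 (left): buf='KNQKZJ' cursor=0

Answer: 0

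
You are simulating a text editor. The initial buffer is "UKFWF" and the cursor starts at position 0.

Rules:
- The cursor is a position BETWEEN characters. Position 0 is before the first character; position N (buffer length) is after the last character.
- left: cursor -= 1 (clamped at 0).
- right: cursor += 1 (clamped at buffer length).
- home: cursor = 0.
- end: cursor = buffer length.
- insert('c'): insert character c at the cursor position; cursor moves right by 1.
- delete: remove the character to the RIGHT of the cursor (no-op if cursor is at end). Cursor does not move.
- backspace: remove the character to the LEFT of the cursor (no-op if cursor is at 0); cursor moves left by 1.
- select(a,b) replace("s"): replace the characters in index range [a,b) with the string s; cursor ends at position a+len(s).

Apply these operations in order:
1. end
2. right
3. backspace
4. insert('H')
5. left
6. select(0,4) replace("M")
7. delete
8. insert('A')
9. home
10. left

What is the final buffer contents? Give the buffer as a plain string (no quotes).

Answer: MA

Derivation:
After op 1 (end): buf='UKFWF' cursor=5
After op 2 (right): buf='UKFWF' cursor=5
After op 3 (backspace): buf='UKFW' cursor=4
After op 4 (insert('H')): buf='UKFWH' cursor=5
After op 5 (left): buf='UKFWH' cursor=4
After op 6 (select(0,4) replace("M")): buf='MH' cursor=1
After op 7 (delete): buf='M' cursor=1
After op 8 (insert('A')): buf='MA' cursor=2
After op 9 (home): buf='MA' cursor=0
After op 10 (left): buf='MA' cursor=0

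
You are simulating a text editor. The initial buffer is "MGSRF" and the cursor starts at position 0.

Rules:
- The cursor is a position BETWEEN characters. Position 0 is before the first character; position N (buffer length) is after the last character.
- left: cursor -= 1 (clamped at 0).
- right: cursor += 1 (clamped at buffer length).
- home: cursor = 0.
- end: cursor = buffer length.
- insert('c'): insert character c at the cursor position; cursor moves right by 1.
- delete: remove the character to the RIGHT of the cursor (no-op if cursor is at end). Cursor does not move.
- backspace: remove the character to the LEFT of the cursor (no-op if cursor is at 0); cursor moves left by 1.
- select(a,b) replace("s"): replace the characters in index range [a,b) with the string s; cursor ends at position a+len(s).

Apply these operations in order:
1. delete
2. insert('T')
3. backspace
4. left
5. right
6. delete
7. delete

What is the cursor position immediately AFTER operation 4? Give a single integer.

Answer: 0

Derivation:
After op 1 (delete): buf='GSRF' cursor=0
After op 2 (insert('T')): buf='TGSRF' cursor=1
After op 3 (backspace): buf='GSRF' cursor=0
After op 4 (left): buf='GSRF' cursor=0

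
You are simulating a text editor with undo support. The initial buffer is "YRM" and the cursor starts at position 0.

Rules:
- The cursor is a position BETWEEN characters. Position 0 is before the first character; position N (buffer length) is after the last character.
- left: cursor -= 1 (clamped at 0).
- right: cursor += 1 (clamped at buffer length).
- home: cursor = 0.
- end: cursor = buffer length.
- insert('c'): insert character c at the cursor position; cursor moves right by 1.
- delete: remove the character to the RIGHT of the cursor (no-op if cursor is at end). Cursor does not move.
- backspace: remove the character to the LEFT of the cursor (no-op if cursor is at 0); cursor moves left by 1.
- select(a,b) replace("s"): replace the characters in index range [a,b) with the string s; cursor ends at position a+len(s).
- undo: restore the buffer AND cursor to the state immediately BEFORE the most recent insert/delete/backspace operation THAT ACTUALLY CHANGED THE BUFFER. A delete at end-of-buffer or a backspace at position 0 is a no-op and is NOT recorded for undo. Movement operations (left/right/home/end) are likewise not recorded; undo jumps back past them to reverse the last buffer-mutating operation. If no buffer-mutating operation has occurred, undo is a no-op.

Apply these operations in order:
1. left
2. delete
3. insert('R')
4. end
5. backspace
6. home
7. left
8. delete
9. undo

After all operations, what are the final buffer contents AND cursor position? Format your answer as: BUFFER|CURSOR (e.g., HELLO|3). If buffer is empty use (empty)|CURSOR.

After op 1 (left): buf='YRM' cursor=0
After op 2 (delete): buf='RM' cursor=0
After op 3 (insert('R')): buf='RRM' cursor=1
After op 4 (end): buf='RRM' cursor=3
After op 5 (backspace): buf='RR' cursor=2
After op 6 (home): buf='RR' cursor=0
After op 7 (left): buf='RR' cursor=0
After op 8 (delete): buf='R' cursor=0
After op 9 (undo): buf='RR' cursor=0

Answer: RR|0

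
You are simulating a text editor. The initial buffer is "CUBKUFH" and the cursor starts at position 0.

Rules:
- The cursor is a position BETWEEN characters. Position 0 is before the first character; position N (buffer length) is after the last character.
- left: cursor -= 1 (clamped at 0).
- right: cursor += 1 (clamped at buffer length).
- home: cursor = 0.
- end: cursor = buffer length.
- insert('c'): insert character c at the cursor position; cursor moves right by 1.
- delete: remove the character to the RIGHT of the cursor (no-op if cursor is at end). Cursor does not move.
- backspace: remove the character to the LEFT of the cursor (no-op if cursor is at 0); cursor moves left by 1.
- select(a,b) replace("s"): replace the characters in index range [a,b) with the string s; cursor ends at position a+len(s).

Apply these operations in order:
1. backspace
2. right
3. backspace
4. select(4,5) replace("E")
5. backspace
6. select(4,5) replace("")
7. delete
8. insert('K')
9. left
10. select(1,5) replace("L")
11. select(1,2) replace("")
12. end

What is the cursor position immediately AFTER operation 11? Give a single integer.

After op 1 (backspace): buf='CUBKUFH' cursor=0
After op 2 (right): buf='CUBKUFH' cursor=1
After op 3 (backspace): buf='UBKUFH' cursor=0
After op 4 (select(4,5) replace("E")): buf='UBKUEH' cursor=5
After op 5 (backspace): buf='UBKUH' cursor=4
After op 6 (select(4,5) replace("")): buf='UBKU' cursor=4
After op 7 (delete): buf='UBKU' cursor=4
After op 8 (insert('K')): buf='UBKUK' cursor=5
After op 9 (left): buf='UBKUK' cursor=4
After op 10 (select(1,5) replace("L")): buf='UL' cursor=2
After op 11 (select(1,2) replace("")): buf='U' cursor=1

Answer: 1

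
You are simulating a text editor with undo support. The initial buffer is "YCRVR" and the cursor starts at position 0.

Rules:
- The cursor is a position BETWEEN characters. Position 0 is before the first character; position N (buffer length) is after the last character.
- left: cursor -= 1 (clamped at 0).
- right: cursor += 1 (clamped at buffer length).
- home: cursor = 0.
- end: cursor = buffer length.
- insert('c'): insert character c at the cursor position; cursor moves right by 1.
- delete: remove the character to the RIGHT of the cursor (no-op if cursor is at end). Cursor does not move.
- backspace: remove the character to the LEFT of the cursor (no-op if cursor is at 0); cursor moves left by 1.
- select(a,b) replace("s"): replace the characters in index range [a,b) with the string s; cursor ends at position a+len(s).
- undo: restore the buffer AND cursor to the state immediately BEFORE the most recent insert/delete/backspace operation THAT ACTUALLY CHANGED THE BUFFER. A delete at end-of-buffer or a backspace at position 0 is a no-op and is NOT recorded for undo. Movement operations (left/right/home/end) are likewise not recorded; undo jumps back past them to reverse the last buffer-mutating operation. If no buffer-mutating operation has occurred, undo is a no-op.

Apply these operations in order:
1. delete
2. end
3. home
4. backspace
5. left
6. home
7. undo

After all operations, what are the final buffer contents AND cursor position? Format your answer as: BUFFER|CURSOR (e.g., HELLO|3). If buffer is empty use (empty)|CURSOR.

Answer: YCRVR|0

Derivation:
After op 1 (delete): buf='CRVR' cursor=0
After op 2 (end): buf='CRVR' cursor=4
After op 3 (home): buf='CRVR' cursor=0
After op 4 (backspace): buf='CRVR' cursor=0
After op 5 (left): buf='CRVR' cursor=0
After op 6 (home): buf='CRVR' cursor=0
After op 7 (undo): buf='YCRVR' cursor=0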